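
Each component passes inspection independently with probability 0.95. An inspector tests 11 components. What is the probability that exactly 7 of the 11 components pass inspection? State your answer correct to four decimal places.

X ~ Binomial(n=11, p=0.95).
P(X=7) = C(11,7) · p^7 · (1−p)^4
= 330 · 0.69834 · 6.25e-06 = 0.001440

0.0014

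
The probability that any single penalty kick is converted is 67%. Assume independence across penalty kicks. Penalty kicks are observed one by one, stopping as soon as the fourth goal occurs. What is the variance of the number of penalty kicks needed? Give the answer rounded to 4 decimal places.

2.9405

Y = total penalty kicks until the fourth success; negative binomial with r=4, p=0.67.
Var(Y) = r(1−p)/p² = 4·0.33 / 0.67² = 2.940521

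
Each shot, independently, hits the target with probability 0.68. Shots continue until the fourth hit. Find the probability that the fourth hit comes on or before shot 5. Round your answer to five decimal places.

0.48750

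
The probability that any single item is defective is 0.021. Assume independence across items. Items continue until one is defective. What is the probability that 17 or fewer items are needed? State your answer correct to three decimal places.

0.303

Y = number of items to the first success; geometric, p = 0.021.
P(Y ≤ 17) = 1 − (1−p)^17 = 1 − 0.69712 = 0.30288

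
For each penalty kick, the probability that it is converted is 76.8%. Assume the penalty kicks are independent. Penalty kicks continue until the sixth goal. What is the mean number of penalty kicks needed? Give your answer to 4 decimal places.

Y = total penalty kicks until the sixth success; negative binomial with r=6, p=0.768.
E[Y] = r / p = 6 / 0.768 = 7.812500

7.8125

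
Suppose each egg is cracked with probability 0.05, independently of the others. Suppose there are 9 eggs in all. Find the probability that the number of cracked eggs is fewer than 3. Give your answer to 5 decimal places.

X ~ Binomial(9, 0.05); P(X ≤ 2) = Σ C(9,k) p^k (1−p)^(9−k) over k:
  k=0: C(9,0)·0.05^0·0.95^9 = 0.6302494
  k=1: C(9,1)·0.05^1·0.95^8 = 0.2985392
  k=2: C(9,2)·0.05^2·0.95^7 = 0.0628504
Total = 0.9916390

0.99164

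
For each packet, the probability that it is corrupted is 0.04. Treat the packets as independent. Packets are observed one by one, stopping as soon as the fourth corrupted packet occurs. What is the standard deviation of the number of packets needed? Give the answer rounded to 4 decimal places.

48.9898

Y = total packets until the fourth success; negative binomial with r=4, p=0.04.
SD(Y) = √[r(1−p)/p²] = √(2400.000000) = 48.989795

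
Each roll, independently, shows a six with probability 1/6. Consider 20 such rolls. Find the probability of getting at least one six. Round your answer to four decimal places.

0.9739

P(at least one) = 1 − P(none) = 1 − (1 − 0.166667)^20
= 1 − 0.026084 = 0.973916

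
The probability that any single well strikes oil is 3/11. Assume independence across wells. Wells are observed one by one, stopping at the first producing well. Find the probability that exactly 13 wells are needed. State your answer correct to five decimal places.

0.00597

Geometric (trials to first success), p = 0.272727.
P(Y = 13) = (1−p)^12 · p = 0.021896 · 0.272727 = 0.0059717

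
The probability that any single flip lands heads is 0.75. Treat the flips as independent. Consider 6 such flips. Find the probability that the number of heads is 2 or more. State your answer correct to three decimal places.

0.995

X ~ Binomial(6, 0.75); P(X ≥ 2) = Σ C(6,k) p^k (1−p)^(6−k) over k:
  k=2: C(6,2)·0.75^2·0.25^4 = 0.03296
  k=3: C(6,3)·0.75^3·0.25^3 = 0.13184
  k=4: C(6,4)·0.75^4·0.25^2 = 0.29663
  k=5: C(6,5)·0.75^5·0.25^1 = 0.35596
  k=6: C(6,6)·0.75^6·0.25^0 = 0.17798
Total = 0.99536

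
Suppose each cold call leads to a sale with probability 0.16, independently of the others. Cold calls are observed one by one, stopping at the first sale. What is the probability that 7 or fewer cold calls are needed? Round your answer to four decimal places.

Y = number of cold calls to the first success; geometric, p = 0.16.
P(Y ≤ 7) = 1 − (1−p)^7 = 1 − 0.295090 = 0.704910

0.7049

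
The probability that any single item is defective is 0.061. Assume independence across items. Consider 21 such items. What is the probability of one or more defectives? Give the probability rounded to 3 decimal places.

0.733

P(at least one) = 1 − P(none) = 1 − (1 − 0.061)^21
= 1 − 0.26667 = 0.73333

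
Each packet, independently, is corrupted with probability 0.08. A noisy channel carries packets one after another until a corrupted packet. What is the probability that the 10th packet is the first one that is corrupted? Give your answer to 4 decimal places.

0.0378

Geometric (trials to first success), p = 0.08.
P(Y = 10) = (1−p)^9 · p = 0.47216 · 0.08 = 0.037773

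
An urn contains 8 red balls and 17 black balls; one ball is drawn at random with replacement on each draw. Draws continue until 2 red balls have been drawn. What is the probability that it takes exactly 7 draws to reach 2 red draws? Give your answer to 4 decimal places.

Y = trial on which the second success occurs; negative binomial, r=2, p=0.32.
P(Y=7) = C(6,1) · p^2 · (1−p)^5
= 6 · 0.1024 · 0.14539 = 0.089330

0.0893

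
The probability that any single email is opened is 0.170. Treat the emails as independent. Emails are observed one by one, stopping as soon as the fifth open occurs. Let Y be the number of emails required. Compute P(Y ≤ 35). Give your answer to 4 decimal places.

Finishing within 35 emails ⇔ at least 5 successes in the first 35. With X ~ Binomial(35, 0.17), P(Y ≤ 35) = 1 − P(X ≤ 4).
  k=0: C(35,0)·0.17^0·0.83^35 = 0.001471
  k=1: C(35,1)·0.17^1·0.83^34 = 0.010548
  k=2: C(35,2)·0.17^2·0.83^33 = 0.036728
  k=3: C(35,3)·0.17^3·0.83^32 = 0.082748
  k=4: C(35,4)·0.17^4·0.83^31 = 0.135586
1 − 0.267081 = 0.732919

0.7329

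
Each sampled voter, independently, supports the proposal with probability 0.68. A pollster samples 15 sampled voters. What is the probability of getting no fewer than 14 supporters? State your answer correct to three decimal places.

X ~ Binomial(15, 0.68); P(X ≥ 14) = Σ C(15,k) p^k (1−p)^(15−k) over k:
  k=14: C(15,14)·0.68^14·0.32^1 = 0.02170
  k=15: C(15,15)·0.68^15·0.32^0 = 0.00307
Total = 0.02477

0.025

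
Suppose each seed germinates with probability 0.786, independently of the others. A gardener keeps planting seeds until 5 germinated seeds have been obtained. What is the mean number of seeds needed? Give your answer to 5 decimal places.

Y = total seeds until the fifth success; negative binomial with r=5, p=0.786.
E[Y] = r / p = 5 / 0.786 = 6.3613232

6.36132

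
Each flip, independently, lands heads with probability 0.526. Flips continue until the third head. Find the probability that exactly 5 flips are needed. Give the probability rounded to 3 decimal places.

0.196

Y = trial on which the third success occurs; negative binomial, r=3, p=0.526.
P(Y=5) = C(4,2) · p^3 · (1−p)^2
= 6 · 0.14553 · 0.22468 = 0.19618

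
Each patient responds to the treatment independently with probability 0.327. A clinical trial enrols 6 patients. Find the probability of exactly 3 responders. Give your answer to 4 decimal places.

X ~ Binomial(n=6, p=0.327).
P(X=3) = C(6,3) · p^3 · (1−p)^3
= 20 · 0.034966 · 0.30482 = 0.213166

0.2132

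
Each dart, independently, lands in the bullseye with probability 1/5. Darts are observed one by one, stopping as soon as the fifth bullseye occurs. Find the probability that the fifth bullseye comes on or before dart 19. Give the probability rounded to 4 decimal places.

Finishing within 19 darts ⇔ at least 5 successes in the first 19. With X ~ Binomial(19, 0.20), P(Y ≤ 19) = 1 − P(X ≤ 4).
  k=0: C(19,0)·0.20^0·0.80^19 = 0.014412
  k=1: C(19,1)·0.20^1·0.80^18 = 0.068455
  k=2: C(19,2)·0.20^2·0.80^17 = 0.154023
  k=3: C(19,3)·0.20^3·0.80^16 = 0.218199
  k=4: C(19,4)·0.20^4·0.80^15 = 0.218199
1 − 0.673288 = 0.326712

0.3267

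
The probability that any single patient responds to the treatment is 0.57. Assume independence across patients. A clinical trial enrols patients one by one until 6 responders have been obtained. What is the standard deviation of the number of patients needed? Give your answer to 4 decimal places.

Y = total patients until the sixth success; negative binomial with r=6, p=0.57.
SD(Y) = √[r(1−p)/p²] = √(7.940905) = 2.817961

2.8180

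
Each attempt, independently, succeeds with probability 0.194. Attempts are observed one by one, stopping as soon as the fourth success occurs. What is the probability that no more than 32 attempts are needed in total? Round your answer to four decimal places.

0.8927

Finishing within 32 attempts ⇔ at least 4 successes in the first 32. With X ~ Binomial(32, 0.194), P(Y ≤ 32) = 1 − P(X ≤ 3).
  k=0: C(32,0)·0.194^0·0.806^32 = 0.001006
  k=1: C(32,1)·0.194^1·0.806^31 = 0.007751
  k=2: C(32,2)·0.194^2·0.806^30 = 0.028916
  k=3: C(32,3)·0.194^3·0.806^29 = 0.069599
1 − 0.107272 = 0.892728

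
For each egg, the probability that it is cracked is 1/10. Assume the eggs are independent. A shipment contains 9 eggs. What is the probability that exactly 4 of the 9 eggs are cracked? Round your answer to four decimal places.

X ~ Binomial(n=9, p=0.10).
P(X=4) = C(9,4) · p^4 · (1−p)^5
= 126 · 0.0001 · 0.59049 = 0.007440

0.0074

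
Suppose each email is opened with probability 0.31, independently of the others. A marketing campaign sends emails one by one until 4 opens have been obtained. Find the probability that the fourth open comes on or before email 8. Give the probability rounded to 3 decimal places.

0.213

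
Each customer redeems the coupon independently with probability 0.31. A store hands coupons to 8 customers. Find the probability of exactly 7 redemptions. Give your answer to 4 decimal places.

X ~ Binomial(n=8, p=0.31).
P(X=7) = C(8,7) · p^7 · (1−p)^1
= 8 · 0.00027513 · 0.69 = 0.001519

0.0015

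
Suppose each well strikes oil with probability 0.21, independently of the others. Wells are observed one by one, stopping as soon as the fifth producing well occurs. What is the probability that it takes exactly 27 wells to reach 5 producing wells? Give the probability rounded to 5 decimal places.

0.03416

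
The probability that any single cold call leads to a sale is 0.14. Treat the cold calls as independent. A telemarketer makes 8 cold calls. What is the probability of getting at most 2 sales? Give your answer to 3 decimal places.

0.911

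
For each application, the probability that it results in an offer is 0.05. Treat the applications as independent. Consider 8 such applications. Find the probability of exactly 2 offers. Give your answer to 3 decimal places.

0.051

X ~ Binomial(n=8, p=0.05).
P(X=2) = C(8,2) · p^2 · (1−p)^6
= 28 · 0.0025 · 0.73509 = 0.05146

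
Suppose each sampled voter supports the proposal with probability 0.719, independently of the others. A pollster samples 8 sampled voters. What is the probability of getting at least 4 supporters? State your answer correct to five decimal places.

X ~ Binomial(8, 0.719); P(X ≥ 4) = Σ C(8,k) p^k (1−p)^(8−k) over k:
  k=4: C(8,4)·0.719^4·0.281^4 = 0.1166377
  k=5: C(8,5)·0.719^5·0.281^3 = 0.2387544
  k=6: C(8,6)·0.719^6·0.281^2 = 0.3054527
  k=7: C(8,7)·0.719^7·0.281^1 = 0.2233050
  k=8: C(8,8)·0.719^8·0.281^0 = 0.0714219
Total = 0.9555717

0.95557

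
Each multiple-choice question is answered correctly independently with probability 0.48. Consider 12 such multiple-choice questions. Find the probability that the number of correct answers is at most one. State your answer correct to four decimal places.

X ~ Binomial(12, 0.48); P(X ≤ 1) = Σ C(12,k) p^k (1−p)^(12−k) over k:
  k=0: C(12,0)·0.48^0·0.52^12 = 0.000391
  k=1: C(12,1)·0.48^1·0.52^11 = 0.004330
Total = 0.004721

0.0047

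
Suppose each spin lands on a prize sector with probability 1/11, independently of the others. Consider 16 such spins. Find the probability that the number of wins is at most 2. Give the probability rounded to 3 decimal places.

0.827

X ~ Binomial(16, 0.090909); P(X ≤ 2) = Σ C(16,k) p^k (1−p)^(16−k) over k:
  k=0: C(16,0)·0.090909^0·0.909091^16 = 0.21763
  k=1: C(16,1)·0.090909^1·0.909091^15 = 0.34821
  k=2: C(16,2)·0.090909^2·0.909091^14 = 0.26115
Total = 0.82699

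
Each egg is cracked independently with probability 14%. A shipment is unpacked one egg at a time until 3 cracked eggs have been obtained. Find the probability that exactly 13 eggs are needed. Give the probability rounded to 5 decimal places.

0.04008

Y = trial on which the third success occurs; negative binomial, r=3, p=0.14.
P(Y=13) = C(12,2) · p^3 · (1−p)^10
= 66 · 0.002744 · 0.2213 = 0.0400786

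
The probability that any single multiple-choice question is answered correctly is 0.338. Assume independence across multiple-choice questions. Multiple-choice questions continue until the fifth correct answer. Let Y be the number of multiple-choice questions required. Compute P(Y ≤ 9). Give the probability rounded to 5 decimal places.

Finishing within 9 multiple-choice questions ⇔ at least 5 successes in the first 9. With X ~ Binomial(9, 0.338), P(Y ≤ 9) = 1 − P(X ≤ 4).
  k=0: C(9,0)·0.338^0·0.662^9 = 0.0244187
  k=1: C(9,1)·0.338^1·0.662^8 = 0.1122078
  k=2: C(9,2)·0.338^2·0.662^7 = 0.2291616
  k=3: C(9,3)·0.338^3·0.662^6 = 0.2730092
  k=4: C(9,4)·0.338^4·0.662^5 = 0.2090871
1 − 0.8478844 = 0.1521156

0.15212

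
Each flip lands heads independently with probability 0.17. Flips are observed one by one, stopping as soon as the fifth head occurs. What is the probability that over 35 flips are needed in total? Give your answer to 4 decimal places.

0.2671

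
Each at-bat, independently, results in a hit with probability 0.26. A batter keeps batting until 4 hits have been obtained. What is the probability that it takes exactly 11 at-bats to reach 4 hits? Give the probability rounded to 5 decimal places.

Y = trial on which the fourth success occurs; negative binomial, r=4, p=0.26.
P(Y=11) = C(10,3) · p^4 · (1−p)^7
= 120 · 0.0045698 · 0.12151 = 0.0666341

0.06663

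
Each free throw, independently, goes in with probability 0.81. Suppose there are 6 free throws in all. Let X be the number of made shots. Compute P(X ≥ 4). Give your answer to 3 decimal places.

X ~ Binomial(6, 0.81); P(X ≥ 4) = Σ C(6,k) p^k (1−p)^(6−k) over k:
  k=4: C(6,4)·0.81^4·0.19^2 = 0.23310
  k=5: C(6,5)·0.81^5·0.19^1 = 0.39749
  k=6: C(6,6)·0.81^6·0.19^0 = 0.28243
Total = 0.91302

0.913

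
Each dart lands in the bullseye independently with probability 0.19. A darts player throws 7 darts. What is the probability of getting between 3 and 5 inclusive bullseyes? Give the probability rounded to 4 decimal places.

0.1310

X ~ Binomial(7, 0.19); P(3 ≤ X ≤ 5) = Σ C(7,k) p^k (1−p)^(7−k) over k:
  k=3: C(7,3)·0.19^3·0.81^4 = 0.103340
  k=4: C(7,4)·0.19^4·0.81^3 = 0.024240
  k=5: C(7,5)·0.19^5·0.81^2 = 0.003412
Total = 0.130992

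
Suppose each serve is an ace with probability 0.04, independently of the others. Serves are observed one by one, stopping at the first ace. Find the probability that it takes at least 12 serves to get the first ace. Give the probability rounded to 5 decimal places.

Y = number of serves to the first success; geometric, p = 0.04.
P(Y > 11) = P(first 11 all fail) = (1−p)^11 = 0.6382393

0.63824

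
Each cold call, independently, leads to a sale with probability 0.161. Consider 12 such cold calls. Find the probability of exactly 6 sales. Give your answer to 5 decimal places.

X ~ Binomial(n=12, p=0.161).
P(X=6) = C(12,6) · p^6 · (1−p)^6
= 924 · 1.7416e-05 · 0.3488 = 0.0056131

0.00561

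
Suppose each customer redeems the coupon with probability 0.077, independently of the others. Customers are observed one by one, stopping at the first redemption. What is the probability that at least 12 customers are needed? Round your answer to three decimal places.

Y = number of customers to the first success; geometric, p = 0.077.
P(Y > 11) = P(first 11 all fail) = (1−p)^11 = 0.41421

0.414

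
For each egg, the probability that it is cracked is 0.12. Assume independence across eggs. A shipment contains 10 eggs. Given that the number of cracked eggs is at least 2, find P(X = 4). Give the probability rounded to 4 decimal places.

X ~ Binomial(10, 0.12). Want P(X=4 | X≥2) = P(X=4) / P(X≥2).
P(X=4) = C(10,4)·0.12^4·0.88^6 = 0.020223
P(X≥2) = 1 − 0.278501 − 0.379774 = 0.341725
Ratio = 0.020223 / 0.341725 = 0.059178

0.0592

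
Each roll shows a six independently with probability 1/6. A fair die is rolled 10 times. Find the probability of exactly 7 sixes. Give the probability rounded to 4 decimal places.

X ~ Binomial(n=10, p=0.166667).
P(X=7) = C(10,7) · p^7 · (1−p)^3
= 120 · 3.5722e-06 · 0.5787 = 0.000248

0.0002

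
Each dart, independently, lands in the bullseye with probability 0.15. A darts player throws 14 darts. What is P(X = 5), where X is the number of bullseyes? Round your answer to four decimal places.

X ~ Binomial(n=14, p=0.15).
P(X=5) = C(14,5) · p^5 · (1−p)^9
= 2002 · 7.5937e-05 · 0.23162 = 0.035212

0.0352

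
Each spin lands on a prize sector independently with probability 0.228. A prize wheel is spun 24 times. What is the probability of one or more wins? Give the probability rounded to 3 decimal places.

P(at least one) = 1 − P(none) = 1 − (1 − 0.228)^24
= 1 − 0.00201 = 0.99799

0.998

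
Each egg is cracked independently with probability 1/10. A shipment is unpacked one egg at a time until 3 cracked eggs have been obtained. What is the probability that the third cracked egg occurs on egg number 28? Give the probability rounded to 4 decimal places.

Y = trial on which the third success occurs; negative binomial, r=3, p=0.10.
P(Y=28) = C(27,2) · p^3 · (1−p)^25
= 351 · 0.001 · 0.07179 = 0.025198

0.0252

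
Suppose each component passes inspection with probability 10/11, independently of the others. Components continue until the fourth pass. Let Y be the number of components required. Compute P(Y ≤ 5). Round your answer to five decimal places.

Finishing within 5 components ⇔ at least 4 successes in the first 5. With X ~ Binomial(5, 0.909091), P(Y ≤ 5) = 1 − P(X ≤ 3).
  k=0: C(5,0)·0.909091^0·0.090909^5 = 0.0000062
  k=1: C(5,1)·0.909091^1·0.090909^4 = 0.0003105
  k=2: C(5,2)·0.909091^2·0.090909^3 = 0.0062092
  k=3: C(5,3)·0.909091^3·0.090909^2 = 0.0620921
1 − 0.0686180 = 0.9313820

0.93138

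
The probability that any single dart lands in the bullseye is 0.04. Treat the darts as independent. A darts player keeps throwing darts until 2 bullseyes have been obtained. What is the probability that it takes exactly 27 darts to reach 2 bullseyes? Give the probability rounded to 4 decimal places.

0.0150

Y = trial on which the second success occurs; negative binomial, r=2, p=0.04.
P(Y=27) = C(26,1) · p^2 · (1−p)^25
= 26 · 0.0016 · 0.3604 = 0.014993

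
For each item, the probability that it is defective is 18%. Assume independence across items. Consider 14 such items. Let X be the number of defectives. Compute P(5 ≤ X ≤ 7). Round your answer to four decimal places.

0.0895

X ~ Binomial(14, 0.18); P(5 ≤ X ≤ 7) = Σ C(14,k) p^k (1−p)^(14−k) over k:
  k=5: C(14,5)·0.18^5·0.82^9 = 0.063409
  k=6: C(14,6)·0.18^6·0.82^8 = 0.020879
  k=7: C(14,7)·0.18^7·0.82^7 = 0.005238
Total = 0.089525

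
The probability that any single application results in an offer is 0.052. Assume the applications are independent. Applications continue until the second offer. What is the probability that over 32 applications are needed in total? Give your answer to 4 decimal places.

Needing more than 32 applications ⇔ fewer than 2 successes in the first 32. With X ~ Binomial(32, 0.052), P(Y > 32) = P(X ≤ 1).
  k=0: C(32,0)·0.052^0·0.948^32 = 0.181078
  k=1: C(32,1)·0.052^1·0.948^31 = 0.317842
P(X ≤ 1) = 0.498921

0.4989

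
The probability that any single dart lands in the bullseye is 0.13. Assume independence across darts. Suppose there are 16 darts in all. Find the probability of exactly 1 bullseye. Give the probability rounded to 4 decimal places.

0.2575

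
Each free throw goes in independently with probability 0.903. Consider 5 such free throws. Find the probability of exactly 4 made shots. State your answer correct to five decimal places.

0.32247

X ~ Binomial(n=5, p=0.903).
P(X=4) = C(5,4) · p^4 · (1−p)^1
= 5 · 0.66489 · 0.097 = 0.3224725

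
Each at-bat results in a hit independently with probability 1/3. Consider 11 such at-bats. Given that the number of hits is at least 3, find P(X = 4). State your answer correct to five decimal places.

0.31133

X ~ Binomial(11, 0.333333). Want P(X=4 | X≥3) = P(X=4) / P(X≥3).
P(X=4) = C(11,4)·0.333333^4·0.666667^7 = 0.2384460
P(X≥3) = 1 − 0.0115610 − 0.0635856 − 0.1589640 = 0.7658893
Ratio = 0.2384460 / 0.7658893 = 0.3113322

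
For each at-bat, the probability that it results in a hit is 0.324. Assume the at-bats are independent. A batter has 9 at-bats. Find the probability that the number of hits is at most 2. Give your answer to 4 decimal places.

X ~ Binomial(9, 0.324); P(X ≤ 2) = Σ C(9,k) p^k (1−p)^(9−k) over k:
  k=0: C(9,0)·0.324^0·0.676^9 = 0.029480
  k=1: C(9,1)·0.324^1·0.676^8 = 0.127163
  k=2: C(9,2)·0.324^2·0.676^7 = 0.243792
Total = 0.400435

0.4004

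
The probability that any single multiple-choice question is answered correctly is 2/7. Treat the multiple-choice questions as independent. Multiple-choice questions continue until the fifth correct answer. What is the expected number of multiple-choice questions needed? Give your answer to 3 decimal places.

Y = total multiple-choice questions until the fifth success; negative binomial with r=5, p=0.285714.
E[Y] = r / p = 5 / 0.285714 = 17.50000

17.500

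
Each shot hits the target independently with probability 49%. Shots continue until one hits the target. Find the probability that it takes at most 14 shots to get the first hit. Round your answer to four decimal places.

Y = number of shots to the first success; geometric, p = 0.49.
P(Y ≤ 14) = 1 − (1−p)^14 = 1 − 0.000081 = 0.999919

0.9999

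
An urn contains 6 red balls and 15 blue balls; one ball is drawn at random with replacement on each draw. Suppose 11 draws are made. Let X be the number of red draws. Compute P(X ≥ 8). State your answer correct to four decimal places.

0.0031

X ~ Binomial(11, 0.285714); P(X ≥ 8) = Σ C(11,k) p^k (1−p)^(11−k) over k:
  k=8: C(11,8)·0.285714^8·0.714286^3 = 0.002670
  k=9: C(11,9)·0.285714^9·0.714286^2 = 0.000356
  k=10: C(11,10)·0.285714^10·0.714286^1 = 0.000028
  k=11: C(11,11)·0.285714^11·0.714286^0 = 0.000001
Total = 0.003056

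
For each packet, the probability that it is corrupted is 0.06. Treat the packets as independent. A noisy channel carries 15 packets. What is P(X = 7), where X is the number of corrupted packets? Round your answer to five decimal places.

0.00001

X ~ Binomial(n=15, p=0.06).
P(X=7) = C(15,7) · p^7 · (1−p)^8
= 6435 · 2.7994e-09 · 0.60957 = 0.0000110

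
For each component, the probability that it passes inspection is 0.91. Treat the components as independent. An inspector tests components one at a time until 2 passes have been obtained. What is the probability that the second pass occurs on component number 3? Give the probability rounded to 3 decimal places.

0.149

Y = trial on which the second success occurs; negative binomial, r=2, p=0.91.
P(Y=3) = C(2,1) · p^2 · (1−p)^1
= 2 · 0.8281 · 0.09 = 0.14906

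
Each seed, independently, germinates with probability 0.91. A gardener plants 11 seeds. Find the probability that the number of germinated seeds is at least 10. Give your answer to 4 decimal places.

X ~ Binomial(11, 0.91); P(X ≥ 10) = Σ C(11,k) p^k (1−p)^(11−k) over k:
  k=10: C(11,10)·0.91^10·0.09^1 = 0.385522
  k=11: C(11,11)·0.91^11·0.09^0 = 0.354369
Total = 0.739891

0.7399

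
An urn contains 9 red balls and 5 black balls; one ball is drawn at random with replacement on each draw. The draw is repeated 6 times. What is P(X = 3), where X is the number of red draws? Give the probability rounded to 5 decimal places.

0.24205

X ~ Binomial(n=6, p=0.642857).
P(X=3) = C(6,3) · p^3 · (1−p)^3
= 20 · 0.26567 · 0.045554 = 0.2420468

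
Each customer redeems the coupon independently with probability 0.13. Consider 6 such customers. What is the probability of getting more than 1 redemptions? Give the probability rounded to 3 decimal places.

0.178

X ~ Binomial(6, 0.13); P(X ≥ 2) = Σ C(6,k) p^k (1−p)^(6−k) over k:
  k=2: C(6,2)·0.13^2·0.87^4 = 0.14523
  k=3: C(6,3)·0.13^3·0.87^3 = 0.02893
  k=4: C(6,4)·0.13^4·0.87^2 = 0.00324
  k=5: C(6,5)·0.13^5·0.87^1 = 0.00019
  k=6: C(6,6)·0.13^6·0.87^0 = 0.00000
Total = 0.17761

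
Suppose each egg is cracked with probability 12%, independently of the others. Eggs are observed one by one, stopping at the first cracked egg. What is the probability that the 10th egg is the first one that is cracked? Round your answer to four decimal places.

Geometric (trials to first success), p = 0.12.
P(Y = 10) = (1−p)^9 · p = 0.31648 · 0.12 = 0.037977

0.0380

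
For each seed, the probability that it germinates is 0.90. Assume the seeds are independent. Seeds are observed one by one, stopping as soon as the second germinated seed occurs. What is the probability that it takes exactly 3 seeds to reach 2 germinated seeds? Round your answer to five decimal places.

0.16200

Y = trial on which the second success occurs; negative binomial, r=2, p=0.90.
P(Y=3) = C(2,1) · p^2 · (1−p)^1
= 2 · 0.81 · 0.1 = 0.1620000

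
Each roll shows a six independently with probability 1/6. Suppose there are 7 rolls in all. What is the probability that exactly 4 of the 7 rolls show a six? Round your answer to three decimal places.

X ~ Binomial(n=7, p=0.166667).
P(X=4) = C(7,4) · p^4 · (1−p)^3
= 35 · 0.0007716 · 0.5787 = 0.01563

0.016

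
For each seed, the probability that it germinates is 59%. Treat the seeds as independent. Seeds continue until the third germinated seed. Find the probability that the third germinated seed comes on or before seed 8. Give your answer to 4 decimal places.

Finishing within 8 seeds ⇔ at least 3 successes in the first 8. With X ~ Binomial(8, 0.59), P(Y ≤ 8) = 1 − P(X ≤ 2).
  k=0: C(8,0)·0.59^0·0.41^8 = 0.000798
  k=1: C(8,1)·0.59^1·0.41^7 = 0.009192
  k=2: C(8,2)·0.59^2·0.41^6 = 0.046298
1 − 0.056289 = 0.943711

0.9437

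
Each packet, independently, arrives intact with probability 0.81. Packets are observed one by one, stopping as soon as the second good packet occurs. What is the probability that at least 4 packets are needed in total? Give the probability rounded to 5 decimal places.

0.09458

Needing more than 3 packets ⇔ fewer than 2 successes in the first 3. With X ~ Binomial(3, 0.81), P(Y > 3) = P(X ≤ 1).
  k=0: C(3,0)·0.81^0·0.19^3 = 0.0068590
  k=1: C(3,1)·0.81^1·0.19^2 = 0.0877230
P(X ≤ 1) = 0.0945820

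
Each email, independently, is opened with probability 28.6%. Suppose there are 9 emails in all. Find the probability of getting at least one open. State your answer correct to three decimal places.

0.952

P(at least one) = 1 − P(none) = 1 − (1 − 0.286)^9
= 1 − 0.04823 = 0.95177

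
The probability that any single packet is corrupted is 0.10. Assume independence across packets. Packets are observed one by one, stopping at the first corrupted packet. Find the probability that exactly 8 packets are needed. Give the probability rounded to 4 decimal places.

0.0478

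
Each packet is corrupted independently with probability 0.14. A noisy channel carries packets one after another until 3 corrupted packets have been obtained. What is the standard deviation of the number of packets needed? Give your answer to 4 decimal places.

Y = total packets until the third success; negative binomial with r=3, p=0.14.
SD(Y) = √[r(1−p)/p²] = √(131.632653) = 11.473127

11.4731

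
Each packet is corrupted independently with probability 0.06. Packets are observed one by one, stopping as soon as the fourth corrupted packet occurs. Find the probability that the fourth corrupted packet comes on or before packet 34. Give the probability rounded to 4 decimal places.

0.1446

Finishing within 34 packets ⇔ at least 4 successes in the first 34. With X ~ Binomial(34, 0.06), P(Y ≤ 34) = 1 − P(X ≤ 3).
  k=0: C(34,0)·0.06^0·0.94^34 = 0.121996
  k=1: C(34,1)·0.06^1·0.94^33 = 0.264758
  k=2: C(34,2)·0.06^2·0.94^32 = 0.278841
  k=3: C(34,3)·0.06^3·0.94^31 = 0.189849
1 − 0.855445 = 0.144555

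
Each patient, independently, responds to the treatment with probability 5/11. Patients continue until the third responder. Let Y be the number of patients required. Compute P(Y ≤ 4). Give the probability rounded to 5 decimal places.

0.24759

Finishing within 4 patients ⇔ at least 3 successes in the first 4. With X ~ Binomial(4, 0.454545), P(Y ≤ 4) = 1 − P(X ≤ 2).
  k=0: C(4,0)·0.454545^0·0.545455^4 = 0.0885185
  k=1: C(4,1)·0.454545^1·0.545455^3 = 0.2950618
  k=2: C(4,2)·0.454545^2·0.545455^2 = 0.3688273
1 − 0.7524076 = 0.2475924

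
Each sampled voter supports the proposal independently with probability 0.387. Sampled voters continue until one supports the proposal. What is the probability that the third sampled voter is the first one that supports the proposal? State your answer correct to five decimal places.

0.14542

Geometric (trials to first success), p = 0.387.
P(Y = 3) = (1−p)^2 · p = 0.37577 · 0.387 = 0.1454226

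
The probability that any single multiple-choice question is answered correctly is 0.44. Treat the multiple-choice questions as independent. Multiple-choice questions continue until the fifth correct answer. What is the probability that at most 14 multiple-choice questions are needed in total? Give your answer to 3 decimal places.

Finishing within 14 multiple-choice questions ⇔ at least 5 successes in the first 14. With X ~ Binomial(14, 0.44), P(Y ≤ 14) = 1 − P(X ≤ 4).
  k=0: C(14,0)·0.44^0·0.56^14 = 0.00030
  k=1: C(14,1)·0.44^1·0.56^13 = 0.00328
  k=2: C(14,2)·0.44^2·0.56^12 = 0.01676
  k=3: C(14,3)·0.44^3·0.56^11 = 0.05267
  k=4: C(14,4)·0.44^4·0.56^10 = 0.11380
1 − 0.18680 = 0.81320

0.813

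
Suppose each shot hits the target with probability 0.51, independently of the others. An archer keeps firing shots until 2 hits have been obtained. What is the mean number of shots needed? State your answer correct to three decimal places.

3.922

Y = total shots until the second success; negative binomial with r=2, p=0.51.
E[Y] = r / p = 2 / 0.51 = 3.92157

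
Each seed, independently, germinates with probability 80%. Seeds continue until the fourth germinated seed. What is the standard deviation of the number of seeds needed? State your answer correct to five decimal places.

Y = total seeds until the fourth success; negative binomial with r=4, p=0.80.
SD(Y) = √[r(1−p)/p²] = √(1.2500000) = 1.1180340

1.11803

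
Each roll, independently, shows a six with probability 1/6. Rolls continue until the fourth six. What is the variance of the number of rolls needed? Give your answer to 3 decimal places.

120.000

Y = total rolls until the fourth success; negative binomial with r=4, p=0.166667.
Var(Y) = r(1−p)/p² = 4·0.833333 / 0.166667² = 120.00000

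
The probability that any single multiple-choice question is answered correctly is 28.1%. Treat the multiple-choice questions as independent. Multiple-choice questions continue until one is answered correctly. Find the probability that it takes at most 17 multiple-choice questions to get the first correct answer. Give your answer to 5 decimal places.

0.99633

Y = number of multiple-choice questions to the first success; geometric, p = 0.281.
P(Y ≤ 17) = 1 − (1−p)^17 = 1 − 0.0036677 = 0.9963323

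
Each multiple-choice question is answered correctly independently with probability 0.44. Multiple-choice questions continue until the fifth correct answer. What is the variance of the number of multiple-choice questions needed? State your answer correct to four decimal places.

Y = total multiple-choice questions until the fifth success; negative binomial with r=5, p=0.44.
Var(Y) = r(1−p)/p² = 5·0.56 / 0.44² = 14.462810

14.4628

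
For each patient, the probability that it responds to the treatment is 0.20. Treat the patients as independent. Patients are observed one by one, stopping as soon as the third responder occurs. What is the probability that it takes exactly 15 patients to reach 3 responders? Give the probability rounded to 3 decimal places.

0.050

Y = trial on which the third success occurs; negative binomial, r=3, p=0.20.
P(Y=15) = C(14,2) · p^3 · (1−p)^12
= 91 · 0.008 · 0.068719 = 0.05003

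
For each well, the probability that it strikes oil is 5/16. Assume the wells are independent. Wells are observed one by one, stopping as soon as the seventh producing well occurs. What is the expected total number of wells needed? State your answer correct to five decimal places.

Y = total wells until the seventh success; negative binomial with r=7, p=0.3125.
E[Y] = r / p = 7 / 0.3125 = 22.4000000

22.40000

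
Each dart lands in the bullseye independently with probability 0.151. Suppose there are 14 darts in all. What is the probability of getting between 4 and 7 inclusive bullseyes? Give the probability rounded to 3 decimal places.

0.149

X ~ Binomial(14, 0.151); P(4 ≤ X ≤ 7) = Σ C(14,k) p^k (1−p)^(14−k) over k:
  k=4: C(14,4)·0.151^4·0.849^10 = 0.10126
  k=5: C(14,5)·0.151^5·0.849^9 = 0.03602
  k=6: C(14,6)·0.151^6·0.849^8 = 0.00961
  k=7: C(14,7)·0.151^7·0.849^7 = 0.00195
Total = 0.14884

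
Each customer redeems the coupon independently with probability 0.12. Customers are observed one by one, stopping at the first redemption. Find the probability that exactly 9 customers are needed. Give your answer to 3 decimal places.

0.043

Geometric (trials to first success), p = 0.12.
P(Y = 9) = (1−p)^8 · p = 0.35963 · 0.12 = 0.04316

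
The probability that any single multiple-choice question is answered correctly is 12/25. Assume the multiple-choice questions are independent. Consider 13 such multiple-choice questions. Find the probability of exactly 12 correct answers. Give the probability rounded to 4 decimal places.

0.0010

X ~ Binomial(n=13, p=0.48).
P(X=12) = C(13,12) · p^12 · (1−p)^1
= 13 · 0.00014959 · 0.52 = 0.001011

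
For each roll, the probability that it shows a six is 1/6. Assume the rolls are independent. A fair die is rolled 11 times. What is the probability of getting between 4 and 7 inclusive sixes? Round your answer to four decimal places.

X ~ Binomial(11, 0.166667); P(4 ≤ X ≤ 7) = Σ C(11,k) p^k (1−p)^(11−k) over k:
  k=4: C(11,4)·0.166667^4·0.833333^7 = 0.071062
  k=5: C(11,5)·0.166667^5·0.833333^6 = 0.019897
  k=6: C(11,6)·0.166667^6·0.833333^5 = 0.003979
  k=7: C(11,7)·0.166667^7·0.833333^4 = 0.000568
Total = 0.095508

0.0955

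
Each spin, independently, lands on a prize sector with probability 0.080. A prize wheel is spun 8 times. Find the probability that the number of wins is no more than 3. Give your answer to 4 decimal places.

0.9978

X ~ Binomial(8, 0.08); P(X ≤ 3) = Σ C(8,k) p^k (1−p)^(8−k) over k:
  k=0: C(8,0)·0.08^0·0.92^8 = 0.513219
  k=1: C(8,1)·0.08^1·0.92^7 = 0.357022
  k=2: C(8,2)·0.08^2·0.92^6 = 0.108659
  k=3: C(8,3)·0.08^3·0.92^5 = 0.018897
Total = 0.997797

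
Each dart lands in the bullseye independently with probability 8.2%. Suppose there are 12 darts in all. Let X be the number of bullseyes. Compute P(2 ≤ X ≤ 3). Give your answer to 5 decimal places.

0.24479

X ~ Binomial(12, 0.082); P(2 ≤ X ≤ 3) = Σ C(12,k) p^k (1−p)^(12−k) over k:
  k=2: C(12,2)·0.082^2·0.918^10 = 0.1886247
  k=3: C(12,3)·0.082^3·0.918^9 = 0.0561628
Total = 0.2447874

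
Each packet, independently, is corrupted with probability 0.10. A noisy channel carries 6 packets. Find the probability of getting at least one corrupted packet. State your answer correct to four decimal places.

0.4686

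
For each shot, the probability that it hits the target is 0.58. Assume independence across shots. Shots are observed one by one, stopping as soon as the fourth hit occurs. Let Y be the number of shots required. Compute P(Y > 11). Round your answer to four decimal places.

Needing more than 11 shots ⇔ fewer than 4 successes in the first 11. With X ~ Binomial(11, 0.58), P(Y > 11) = P(X ≤ 3).
  k=0: C(11,0)·0.58^0·0.42^11 = 0.000072
  k=1: C(11,1)·0.58^1·0.42^10 = 0.001090
  k=2: C(11,2)·0.58^2·0.42^9 = 0.007524
  k=3: C(11,3)·0.58^3·0.42^8 = 0.031172
P(X ≤ 3) = 0.039858

0.0399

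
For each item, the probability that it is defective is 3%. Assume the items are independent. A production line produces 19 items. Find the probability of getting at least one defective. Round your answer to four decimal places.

0.4394

P(at least one) = 1 − P(none) = 1 − (1 − 0.03)^19
= 1 − 0.560613 = 0.439387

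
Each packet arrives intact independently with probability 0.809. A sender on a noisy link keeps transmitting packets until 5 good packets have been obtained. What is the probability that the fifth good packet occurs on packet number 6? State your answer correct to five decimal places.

Y = trial on which the fifth success occurs; negative binomial, r=5, p=0.809.
P(Y=6) = C(5,4) · p^5 · (1−p)^1
= 5 · 0.34653 · 0.191 = 0.3309375

0.33094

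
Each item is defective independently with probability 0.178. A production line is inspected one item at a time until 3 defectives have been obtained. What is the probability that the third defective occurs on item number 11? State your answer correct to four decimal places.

0.0529

Y = trial on which the third success occurs; negative binomial, r=3, p=0.178.
P(Y=11) = C(10,2) · p^3 · (1−p)^8
= 45 · 0.0056398 · 0.20844 = 0.052899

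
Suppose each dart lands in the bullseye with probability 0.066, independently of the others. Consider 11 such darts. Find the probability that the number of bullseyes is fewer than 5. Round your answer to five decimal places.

0.99959

X ~ Binomial(11, 0.066); P(X ≤ 4) = Σ C(11,k) p^k (1−p)^(11−k) over k:
  k=0: C(11,0)·0.066^0·0.934^11 = 0.4718627
  k=1: C(11,1)·0.066^1·0.934^10 = 0.3667798
  k=2: C(11,2)·0.066^2·0.934^9 = 0.1295903
  k=3: C(11,3)·0.066^3·0.934^8 = 0.0274720
  k=4: C(11,4)·0.066^4·0.934^7 = 0.0038826
Total = 0.9995873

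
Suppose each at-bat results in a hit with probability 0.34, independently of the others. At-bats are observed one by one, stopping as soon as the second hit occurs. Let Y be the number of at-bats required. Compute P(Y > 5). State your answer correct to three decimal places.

Needing more than 5 at-bats ⇔ fewer than 2 successes in the first 5. With X ~ Binomial(5, 0.34), P(Y > 5) = P(X ≤ 1).
  k=0: C(5,0)·0.34^0·0.66^5 = 0.12523
  k=1: C(5,1)·0.34^1·0.66^4 = 0.32257
P(X ≤ 1) = 0.44780

0.448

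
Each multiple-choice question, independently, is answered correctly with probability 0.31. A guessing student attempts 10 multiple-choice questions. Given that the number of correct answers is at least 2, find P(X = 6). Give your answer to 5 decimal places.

0.04880

X ~ Binomial(10, 0.31). Want P(X=6 | X≥2) = P(X=6) / P(X≥2).
P(X=6) = C(10,6)·0.31^6·0.69^4 = 0.0422460
P(X≥2) = 1 − 0.0244619 − 0.1099015 = 0.8656366
Ratio = 0.0422460 / 0.8656366 = 0.0488034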